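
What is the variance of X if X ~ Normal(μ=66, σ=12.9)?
166.4100

We have X ~ Normal(μ=66, σ=12.9).

For a Normal distribution with μ=66, σ=12.9:
Var(X) = 166.4100

The variance measures the spread of the distribution around the mean.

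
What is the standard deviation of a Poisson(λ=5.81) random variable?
2.4104

We have X ~ Poisson(λ=5.81).

For a Poisson distribution with λ=5.81:
σ = √Var(X) = 2.4104

The standard deviation is the square root of the variance.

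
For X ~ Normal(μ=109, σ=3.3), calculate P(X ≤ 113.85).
0.929178

We have X ~ Normal(μ=109, σ=3.3).

The CDF gives us P(X ≤ k).

Using the CDF:
P(X ≤ 113.85) = 0.929178

This means there's approximately a 92.9% chance that X is at most 113.85.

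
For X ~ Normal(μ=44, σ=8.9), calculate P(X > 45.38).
0.438389

We have X ~ Normal(μ=44, σ=8.9).

P(X > 45.38) = 1 - P(X ≤ 45.38)
                = 1 - F(45.38)
                = 1 - 0.561611
                = 0.438389

So there's approximately a 43.8% chance that X exceeds 45.38.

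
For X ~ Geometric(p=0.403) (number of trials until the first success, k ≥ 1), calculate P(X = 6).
0.030562

We have X ~ Geometric(p=0.403) (number of trials until the first success, k ≥ 1).

For a Geometric distribution, the PMF gives us the probability of each outcome.

Using the PMF formula:
P(X = 6) = 0.030562

Rounded to 4 decimal places: 0.0306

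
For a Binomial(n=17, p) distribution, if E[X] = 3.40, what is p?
p = 0.2

For a Binomial(n, p) distribution:
E[X] = n × p

Given n = 17 and E[X] = 3.40:
3.40 = 17 × p
p = 3.40 / 17 = 0.2

Verification: Binomial(17, 0.2) has E[X] = 3.40 ✓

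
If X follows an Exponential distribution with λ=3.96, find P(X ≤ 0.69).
0.934937

We have X ~ Exponential(λ=3.96).

The CDF gives us P(X ≤ k).

Using the CDF:
P(X ≤ 0.69) = 0.934937

This means there's approximately a 93.5% chance that X is at most 0.69.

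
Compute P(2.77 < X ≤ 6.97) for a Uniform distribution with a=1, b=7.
0.700000

We have X ~ Uniform(a=1, b=7).

To find P(2.77 < X ≤ 6.97), we use:
P(2.77 < X ≤ 6.97) = P(X ≤ 6.97) - P(X ≤ 2.77)
                 = F(6.97) - F(2.77)
                 = 0.995000 - 0.295000
                 = 0.700000

So there's approximately a 70.0% chance that X falls in this range.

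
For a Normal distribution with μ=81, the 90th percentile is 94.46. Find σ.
σ = 10.5029

For X ~ Normal(μ, σ), the p-th percentile satisfies x = μ + z_p × σ,
where z_p = Φ⁻¹(p) is the standard normal quantile.

Step 1: z_{0.9} = Φ⁻¹(0.9) = 1.2816

Step 2: Solve for σ:
94.46 = 81 + 1.2816 × σ
σ = (94.46 - 81) / 1.2816
σ = 13.46 / 1.2816
σ = 10.5029

Verification: μ + z × σ = 81 + 1.2816 × 10.5029 = 94.46 ✓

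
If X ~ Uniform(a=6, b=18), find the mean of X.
12.0000

We have X ~ Uniform(a=6, b=18).

For a Uniform distribution with a=6, b=18:
E[X] = 12.0000

This is the expected (average) value of X.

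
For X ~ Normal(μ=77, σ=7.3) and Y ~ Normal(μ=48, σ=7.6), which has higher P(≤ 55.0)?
Y has higher probability (P(Y ≤ 55.0) = 0.8215 > P(X ≤ 55.0) = 0.0013)

Compute P(≤ 55.0) for each distribution:

X ~ Normal(μ=77, σ=7.3):
P(X ≤ 55.0) = 0.0013

Y ~ Normal(μ=48, σ=7.6):
P(Y ≤ 55.0) = 0.8215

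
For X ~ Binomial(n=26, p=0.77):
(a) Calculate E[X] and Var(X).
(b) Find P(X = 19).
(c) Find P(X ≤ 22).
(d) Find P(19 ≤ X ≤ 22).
(a) E[X] = 20.0200, Var(X) = 4.6046
(b) P(X = 19) = 0.156139
(c) P(X ≤ 22) = 0.880224
(d) P(19 ≤ X ≤ 22) = 0.647246

We have X ~ Binomial(n=26, p=0.77).

(a) Moments:
E[X] = 20.0200
Var(X) = 4.6046
σ = √Var(X) = 2.1458

(b) Point probability using PMF:
P(X = 19) = 0.156139

(c) Cumulative probability using CDF:
P(X ≤ 22) = F(22) = 0.880224

(d) Range probability:
P(19 ≤ X ≤ 22) = P(X ≤ 22) - P(X ≤ 18)
                   = F(22) - F(18)
                   = 0.880224 - 0.232978
                   = 0.647246

This means approximately 64.7% of outcomes fall in the interval [19, 22].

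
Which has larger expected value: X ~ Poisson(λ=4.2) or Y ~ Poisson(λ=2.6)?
X has larger mean (4.2000 > 2.6000)

Compute the expected value for each distribution:

X ~ Poisson(λ=4.2):
E[X] = 4.2000

Y ~ Poisson(λ=2.6):
E[Y] = 2.6000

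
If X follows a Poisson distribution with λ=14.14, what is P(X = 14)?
0.105915

We have X ~ Poisson(λ=14.14).

For a Poisson distribution, the PMF gives us the probability of each outcome.

Using the PMF formula:
P(X = 14) = 0.105915

Rounded to 4 decimal places: 0.1059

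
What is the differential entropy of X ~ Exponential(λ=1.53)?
0.5747 nats

We have X ~ Exponential(λ=1.53).

The differential entropy measures the uncertainty or information content of the distribution.

For an Exponential distribution with λ=1.53:
h(X) = 0.5747 nats

(In bits, this would be 0.8292 bits.)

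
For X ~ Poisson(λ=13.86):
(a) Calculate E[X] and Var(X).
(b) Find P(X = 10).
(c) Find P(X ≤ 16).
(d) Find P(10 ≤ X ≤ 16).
(a) E[X] = 13.8600, Var(X) = 13.8600
(b) P(X = 10) = 0.068952
(c) P(X ≤ 16) = 0.767912
(d) P(10 ≤ X ≤ 16) = 0.651717

We have X ~ Poisson(λ=13.86).

(a) Moments:
E[X] = 13.8600
Var(X) = 13.8600
σ = √Var(X) = 3.7229

(b) Point probability using PMF:
P(X = 10) = 0.068952

(c) Cumulative probability using CDF:
P(X ≤ 16) = F(16) = 0.767912

(d) Range probability:
P(10 ≤ X ≤ 16) = P(X ≤ 16) - P(X ≤ 9)
                   = F(16) - F(9)
                   = 0.767912 - 0.116195
                   = 0.651717

This means approximately 65.2% of outcomes fall in the interval [10, 16].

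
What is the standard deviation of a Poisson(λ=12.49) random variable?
3.5341

We have X ~ Poisson(λ=12.49).

For a Poisson distribution with λ=12.49:
σ = √Var(X) = 3.5341

The standard deviation is the square root of the variance.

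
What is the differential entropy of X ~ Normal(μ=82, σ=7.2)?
3.3930 nats

We have X ~ Normal(μ=82, σ=7.2).

The differential entropy measures the uncertainty or information content of the distribution.

For a Normal distribution with μ=82, σ=7.2:
h(X) = 3.3930 nats

(In bits, this would be 4.8951 bits.)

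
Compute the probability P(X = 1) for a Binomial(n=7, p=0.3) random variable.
0.247063

We have X ~ Binomial(n=7, p=0.3).

For a Binomial distribution, the PMF gives us the probability of each outcome.

Using the PMF formula:
P(X = 1) = 0.247063

Rounded to 4 decimal places: 0.2471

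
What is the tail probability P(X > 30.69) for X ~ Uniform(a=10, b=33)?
0.100435

We have X ~ Uniform(a=10, b=33).

P(X > 30.69) = 1 - P(X ≤ 30.69)
                = 1 - F(30.69)
                = 1 - 0.899565
                = 0.100435

So there's approximately a 10.0% chance that X exceeds 30.69.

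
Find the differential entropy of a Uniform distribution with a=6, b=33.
3.2958 nats

We have X ~ Uniform(a=6, b=33).

The differential entropy measures the uncertainty or information content of the distribution.

For a Uniform distribution with a=6, b=33:
h(X) = 3.2958 nats

(In bits, this would be 4.7549 bits.)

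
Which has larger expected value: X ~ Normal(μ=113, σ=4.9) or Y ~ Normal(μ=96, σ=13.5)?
X has larger mean (113.0000 > 96.0000)

Compute the expected value for each distribution:

X ~ Normal(μ=113, σ=4.9):
E[X] = 113.0000

Y ~ Normal(μ=96, σ=13.5):
E[Y] = 96.0000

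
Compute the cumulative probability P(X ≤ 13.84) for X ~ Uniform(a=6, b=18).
0.653333

We have X ~ Uniform(a=6, b=18).

The CDF gives us P(X ≤ k).

Using the CDF:
P(X ≤ 13.84) = 0.653333

This means there's approximately a 65.3% chance that X is at most 13.84.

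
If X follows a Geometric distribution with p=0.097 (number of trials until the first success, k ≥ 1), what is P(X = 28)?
0.006171

We have X ~ Geometric(p=0.097) (number of trials until the first success, k ≥ 1).

For a Geometric distribution, the PMF gives us the probability of each outcome.

Using the PMF formula:
P(X = 28) = 0.006171

Rounded to 4 decimal places: 0.0062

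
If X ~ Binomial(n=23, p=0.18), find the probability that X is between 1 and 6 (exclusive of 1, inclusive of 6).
0.832558

We have X ~ Binomial(n=23, p=0.18).

To find P(1 < X ≤ 6), we use:
P(1 < X ≤ 6) = P(X ≤ 6) - P(X ≤ 1)
                 = F(6) - F(1)
                 = 0.895564 - 0.063007
                 = 0.832558

So there's approximately a 83.3% chance that X falls in this range.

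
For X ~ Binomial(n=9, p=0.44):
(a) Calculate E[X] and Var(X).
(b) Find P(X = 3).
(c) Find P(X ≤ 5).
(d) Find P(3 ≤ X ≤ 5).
(a) E[X] = 3.9600, Var(X) = 2.2176
(b) P(X = 3) = 0.220681
(c) P(X ≤ 5) = 0.849213
(d) P(3 ≤ X ≤ 5) = 0.685125

We have X ~ Binomial(n=9, p=0.44).

(a) Moments:
E[X] = 3.9600
Var(X) = 2.2176
σ = √Var(X) = 1.4892

(b) Point probability using PMF:
P(X = 3) = 0.220681

(c) Cumulative probability using CDF:
P(X ≤ 5) = F(5) = 0.849213

(d) Range probability:
P(3 ≤ X ≤ 5) = P(X ≤ 5) - P(X ≤ 2)
                   = F(5) - F(2)
                   = 0.849213 - 0.164088
                   = 0.685125

This means approximately 68.5% of outcomes fall in the interval [3, 5].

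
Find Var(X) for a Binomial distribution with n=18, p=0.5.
4.5000

We have X ~ Binomial(n=18, p=0.5).

For a Binomial distribution with n=18, p=0.5:
Var(X) = 4.5000

The variance measures the spread of the distribution around the mean.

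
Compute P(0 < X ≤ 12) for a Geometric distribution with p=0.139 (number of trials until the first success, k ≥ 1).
0.834027

We have X ~ Geometric(p=0.139) (number of trials until the first success, k ≥ 1).

To find P(0 < X ≤ 12), we use:
P(0 < X ≤ 12) = P(X ≤ 12) - P(X ≤ 0)
                 = F(12) - F(0)
                 = 0.834027 - 0.000000
                 = 0.834027

So there's approximately a 83.4% chance that X falls in this range.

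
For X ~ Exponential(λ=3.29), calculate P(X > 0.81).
0.069606

We have X ~ Exponential(λ=3.29).

P(X > 0.81) = 1 - P(X ≤ 0.81)
                = 1 - F(0.81)
                = 1 - 0.930394
                = 0.069606

So there's approximately a 7.0% chance that X exceeds 0.81.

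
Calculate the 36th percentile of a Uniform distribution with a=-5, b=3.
-2.1200

We have X ~ Uniform(a=-5, b=3).

We want to find x such that P(X ≤ x) = 0.36.

This is the 36th percentile, which means 36% of values fall below this point.

Using the inverse CDF (quantile function):
x = F⁻¹(0.36) = -2.1200

Verification: P(X ≤ -2.1200) = 0.36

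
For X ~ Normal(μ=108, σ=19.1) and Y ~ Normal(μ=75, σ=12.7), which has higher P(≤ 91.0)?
Y has higher probability (P(Y ≤ 91.0) = 0.8961 > P(X ≤ 91.0) = 0.1867)

Compute P(≤ 91.0) for each distribution:

X ~ Normal(μ=108, σ=19.1):
P(X ≤ 91.0) = 0.1867

Y ~ Normal(μ=75, σ=12.7):
P(Y ≤ 91.0) = 0.8961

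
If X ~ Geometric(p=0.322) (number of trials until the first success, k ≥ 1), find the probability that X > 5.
0.143268

We have X ~ Geometric(p=0.322) (number of trials until the first success, k ≥ 1).

P(X > 5) = 1 - P(X ≤ 5)
                = 1 - F(5)
                = 1 - 0.856732
                = 0.143268

So there's approximately a 14.3% chance that X exceeds 5.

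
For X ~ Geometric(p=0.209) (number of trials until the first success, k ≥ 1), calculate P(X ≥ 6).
0.309658

We have X ~ Geometric(p=0.209) (number of trials until the first success, k ≥ 1).

For discrete distributions, P(X ≥ 6) = 1 - P(X ≤ 5).

P(X ≤ 5) = 0.690342
P(X ≥ 6) = 1 - 0.690342 = 0.309658

So there's approximately a 31.0% chance that X is at least 6.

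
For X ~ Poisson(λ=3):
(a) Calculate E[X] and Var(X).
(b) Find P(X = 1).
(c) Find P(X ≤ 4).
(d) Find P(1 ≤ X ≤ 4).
(a) E[X] = 3.0000, Var(X) = 3.0000
(b) P(X = 1) = 0.149361
(c) P(X ≤ 4) = 0.815263
(d) P(1 ≤ X ≤ 4) = 0.765476

We have X ~ Poisson(λ=3).

(a) Moments:
E[X] = 3.0000
Var(X) = 3.0000
σ = √Var(X) = 1.7321

(b) Point probability using PMF:
P(X = 1) = 0.149361

(c) Cumulative probability using CDF:
P(X ≤ 4) = F(4) = 0.815263

(d) Range probability:
P(1 ≤ X ≤ 4) = P(X ≤ 4) - P(X ≤ 0)
                   = F(4) - F(0)
                   = 0.815263 - 0.049787
                   = 0.765476

This means approximately 76.5% of outcomes fall in the interval [1, 4].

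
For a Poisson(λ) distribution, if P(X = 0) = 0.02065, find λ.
λ = 3.8800

For a Poisson(λ) distribution, the PMF at 0 is:
P(X = 0) = λ^0 e^(-λ) / 0! = e^(-λ)

Given P(X = 0) = 0.02065:
e^(-λ) = 0.02065
-λ = ln(0.02065)
λ = -ln(0.02065) = 3.8800

Verification: e^(-3.8800) = 0.02065 ✓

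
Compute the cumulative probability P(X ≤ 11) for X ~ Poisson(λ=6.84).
0.953551

We have X ~ Poisson(λ=6.84).

The CDF gives us P(X ≤ k).

Using the CDF:
P(X ≤ 11) = 0.953551

This means there's approximately a 95.4% chance that X is at most 11.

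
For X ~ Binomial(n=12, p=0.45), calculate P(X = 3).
0.092326

We have X ~ Binomial(n=12, p=0.45).

For a Binomial distribution, the PMF gives us the probability of each outcome.

Using the PMF formula:
P(X = 3) = 0.092326

Rounded to 4 decimal places: 0.0923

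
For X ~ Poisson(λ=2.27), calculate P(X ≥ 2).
0.662169

We have X ~ Poisson(λ=2.27).

For discrete distributions, P(X ≥ 2) = 1 - P(X ≤ 1).

P(X ≤ 1) = 0.337831
P(X ≥ 2) = 1 - 0.337831 = 0.662169

So there's approximately a 66.2% chance that X is at least 2.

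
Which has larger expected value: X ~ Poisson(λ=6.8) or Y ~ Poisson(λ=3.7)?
X has larger mean (6.8000 > 3.7000)

Compute the expected value for each distribution:

X ~ Poisson(λ=6.8):
E[X] = 6.8000

Y ~ Poisson(λ=3.7):
E[Y] = 3.7000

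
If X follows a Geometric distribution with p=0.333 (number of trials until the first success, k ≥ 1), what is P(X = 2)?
0.222111

We have X ~ Geometric(p=0.333) (number of trials until the first success, k ≥ 1).

For a Geometric distribution, the PMF gives us the probability of each outcome.

Using the PMF formula:
P(X = 2) = 0.222111

Rounded to 4 decimal places: 0.2221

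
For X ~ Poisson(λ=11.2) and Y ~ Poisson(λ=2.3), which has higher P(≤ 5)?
Y has higher probability (P(Y ≤ 5) = 0.9700 > P(X ≤ 5) = 0.0333)

Compute P(≤ 5) for each distribution:

X ~ Poisson(λ=11.2):
P(X ≤ 5) = 0.0333

Y ~ Poisson(λ=2.3):
P(Y ≤ 5) = 0.9700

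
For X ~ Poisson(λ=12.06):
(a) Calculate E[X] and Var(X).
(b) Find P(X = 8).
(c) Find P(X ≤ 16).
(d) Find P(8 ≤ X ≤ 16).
(a) E[X] = 12.0600, Var(X) = 12.0600
(b) P(X = 8) = 0.064219
(c) P(X ≤ 16) = 0.895419
(d) P(8 ≤ X ≤ 16) = 0.808503

We have X ~ Poisson(λ=12.06).

(a) Moments:
E[X] = 12.0600
Var(X) = 12.0600
σ = √Var(X) = 3.4728

(b) Point probability using PMF:
P(X = 8) = 0.064219

(c) Cumulative probability using CDF:
P(X ≤ 16) = F(16) = 0.895419

(d) Range probability:
P(8 ≤ X ≤ 16) = P(X ≤ 16) - P(X ≤ 7)
                   = F(16) - F(7)
                   = 0.895419 - 0.086916
                   = 0.808503

This means approximately 80.9% of outcomes fall in the interval [8, 16].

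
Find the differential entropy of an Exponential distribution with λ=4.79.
-0.5665 nats

We have X ~ Exponential(λ=4.79).

The differential entropy measures the uncertainty or information content of the distribution.

For an Exponential distribution with λ=4.79:
h(X) = -0.5665 nats

(In bits, this would be -0.8173 bits.)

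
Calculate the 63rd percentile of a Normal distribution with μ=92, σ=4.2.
93.3938

We have X ~ Normal(μ=92, σ=4.2).

We want to find x such that P(X ≤ x) = 0.63.

This is the 63rd percentile, which means 63% of values fall below this point.

Using the inverse CDF (quantile function):
x = F⁻¹(0.63) = 93.3938

Verification: P(X ≤ 93.3938) = 0.63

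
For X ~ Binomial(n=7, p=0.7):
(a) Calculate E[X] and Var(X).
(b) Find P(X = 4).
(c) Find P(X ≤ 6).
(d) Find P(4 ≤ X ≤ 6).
(a) E[X] = 4.9000, Var(X) = 1.4700
(b) P(X = 4) = 0.226894
(c) P(X ≤ 6) = 0.917646
(d) P(4 ≤ X ≤ 6) = 0.791610

We have X ~ Binomial(n=7, p=0.7).

(a) Moments:
E[X] = 4.9000
Var(X) = 1.4700
σ = √Var(X) = 1.2124

(b) Point probability using PMF:
P(X = 4) = 0.226894

(c) Cumulative probability using CDF:
P(X ≤ 6) = F(6) = 0.917646

(d) Range probability:
P(4 ≤ X ≤ 6) = P(X ≤ 6) - P(X ≤ 3)
                   = F(6) - F(3)
                   = 0.917646 - 0.126036
                   = 0.791610

This means approximately 79.2% of outcomes fall in the interval [4, 6].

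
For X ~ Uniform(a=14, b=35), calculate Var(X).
36.7500

We have X ~ Uniform(a=14, b=35).

For a Uniform distribution with a=14, b=35:
Var(X) = 36.7500

The variance measures the spread of the distribution around the mean.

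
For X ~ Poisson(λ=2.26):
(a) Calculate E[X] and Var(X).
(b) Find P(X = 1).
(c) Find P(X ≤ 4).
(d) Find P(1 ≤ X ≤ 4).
(a) E[X] = 2.2600, Var(X) = 2.2600
(b) P(X = 1) = 0.235832
(c) P(X ≤ 4) = 0.920856
(d) P(1 ≤ X ≤ 4) = 0.816506

We have X ~ Poisson(λ=2.26).

(a) Moments:
E[X] = 2.2600
Var(X) = 2.2600
σ = √Var(X) = 1.5033

(b) Point probability using PMF:
P(X = 1) = 0.235832

(c) Cumulative probability using CDF:
P(X ≤ 4) = F(4) = 0.920856

(d) Range probability:
P(1 ≤ X ≤ 4) = P(X ≤ 4) - P(X ≤ 0)
                   = F(4) - F(0)
                   = 0.920856 - 0.104350
                   = 0.816506

This means approximately 81.7% of outcomes fall in the interval [1, 4].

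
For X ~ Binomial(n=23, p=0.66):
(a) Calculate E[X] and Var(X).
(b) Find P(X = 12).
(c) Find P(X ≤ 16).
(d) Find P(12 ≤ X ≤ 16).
(a) E[X] = 15.1800, Var(X) = 5.1612
(b) P(X = 12) = 0.064833
(c) P(X ≤ 16) = 0.713375
(d) P(12 ≤ X ≤ 16) = 0.657870

We have X ~ Binomial(n=23, p=0.66).

(a) Moments:
E[X] = 15.1800
Var(X) = 5.1612
σ = √Var(X) = 2.2718

(b) Point probability using PMF:
P(X = 12) = 0.064833

(c) Cumulative probability using CDF:
P(X ≤ 16) = F(16) = 0.713375

(d) Range probability:
P(12 ≤ X ≤ 16) = P(X ≤ 16) - P(X ≤ 11)
                   = F(16) - F(11)
                   = 0.713375 - 0.055505
                   = 0.657870

This means approximately 65.8% of outcomes fall in the interval [12, 16].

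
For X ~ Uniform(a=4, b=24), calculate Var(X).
33.3333

We have X ~ Uniform(a=4, b=24).

For a Uniform distribution with a=4, b=24:
Var(X) = 33.3333

The variance measures the spread of the distribution around the mean.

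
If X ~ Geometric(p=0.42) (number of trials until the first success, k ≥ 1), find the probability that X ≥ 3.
0.336400

We have X ~ Geometric(p=0.42) (number of trials until the first success, k ≥ 1).

For discrete distributions, P(X ≥ 3) = 1 - P(X ≤ 2).

P(X ≤ 2) = 0.663600
P(X ≥ 3) = 1 - 0.663600 = 0.336400

So there's approximately a 33.6% chance that X is at least 3.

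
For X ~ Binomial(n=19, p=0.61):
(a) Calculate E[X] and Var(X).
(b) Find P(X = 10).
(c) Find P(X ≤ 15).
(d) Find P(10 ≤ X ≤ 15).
(a) E[X] = 11.5900, Var(X) = 4.5201
(b) P(X = 10) = 0.137546
(c) P(X ≤ 15) = 0.971947
(d) P(10 ≤ X ≤ 15) = 0.809336

We have X ~ Binomial(n=19, p=0.61).

(a) Moments:
E[X] = 11.5900
Var(X) = 4.5201
σ = √Var(X) = 2.1261

(b) Point probability using PMF:
P(X = 10) = 0.137546

(c) Cumulative probability using CDF:
P(X ≤ 15) = F(15) = 0.971947

(d) Range probability:
P(10 ≤ X ≤ 15) = P(X ≤ 15) - P(X ≤ 9)
                   = F(15) - F(9)
                   = 0.971947 - 0.162612
                   = 0.809336

This means approximately 80.9% of outcomes fall in the interval [10, 15].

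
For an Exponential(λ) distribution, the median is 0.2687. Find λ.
λ = 2.5796

For X ~ Exponential(λ), the CDF is F(x) = 1 - e^(-λx).
The median m satisfies F(m) = 0.5:
1 - e^(-λm) = 0.5
e^(-λm) = 0.5
λm = ln(2)
m = ln(2) / λ

Given m = 0.2687:
λ = ln(2) / 0.2687 = 0.693147 / 0.2687 = 2.5796

Verification: ln(2) / 2.5796 = 0.2687 ✓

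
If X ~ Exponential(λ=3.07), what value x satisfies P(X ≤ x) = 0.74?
0.4388

We have X ~ Exponential(λ=3.07).

We want to find x such that P(X ≤ x) = 0.74.

This is the 74th percentile, which means 74% of values fall below this point.

Using the inverse CDF (quantile function):
x = F⁻¹(0.74) = 0.4388

Verification: P(X ≤ 0.4388) = 0.74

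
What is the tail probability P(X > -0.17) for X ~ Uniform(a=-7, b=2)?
0.241111

We have X ~ Uniform(a=-7, b=2).

P(X > -0.17) = 1 - P(X ≤ -0.17)
                = 1 - F(-0.17)
                = 1 - 0.758889
                = 0.241111

So there's approximately a 24.1% chance that X exceeds -0.17.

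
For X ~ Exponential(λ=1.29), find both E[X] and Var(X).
E[X] = 0.7752, Var(X) = 0.6009

We have X ~ Exponential(λ=1.29).

For an Exponential distribution with λ=1.29:

Expected value:
E[X] = 0.7752

Variance:
Var(X) = 0.6009

Standard deviation:
σ = √Var(X) = 0.7752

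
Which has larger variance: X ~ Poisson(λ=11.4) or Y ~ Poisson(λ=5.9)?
X has larger variance (11.4000 > 5.9000)

Compute the variance for each distribution:

X ~ Poisson(λ=11.4):
Var(X) = 11.4000

Y ~ Poisson(λ=5.9):
Var(Y) = 5.9000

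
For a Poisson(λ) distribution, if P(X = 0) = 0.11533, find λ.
λ = 2.1600

For a Poisson(λ) distribution, the PMF at 0 is:
P(X = 0) = λ^0 e^(-λ) / 0! = e^(-λ)

Given P(X = 0) = 0.11533:
e^(-λ) = 0.11533
-λ = ln(0.11533)
λ = -ln(0.11533) = 2.1600

Verification: e^(-2.1600) = 0.11533 ✓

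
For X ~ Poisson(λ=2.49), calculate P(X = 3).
0.213331

We have X ~ Poisson(λ=2.49).

For a Poisson distribution, the PMF gives us the probability of each outcome.

Using the PMF formula:
P(X = 3) = 0.213331

Rounded to 4 decimal places: 0.2133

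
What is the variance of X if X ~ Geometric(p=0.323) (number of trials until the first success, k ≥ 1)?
6.4891

We have X ~ Geometric(p=0.323) (number of trials until the first success, k ≥ 1).

For a Geometric distribution with p=0.323 (number of trials until the first success, k ≥ 1):
Var(X) = 6.4891

The variance measures the spread of the distribution around the mean.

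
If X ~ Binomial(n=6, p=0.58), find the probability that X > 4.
0.203471

We have X ~ Binomial(n=6, p=0.58).

P(X > 4) = 1 - P(X ≤ 4)
                = 1 - F(4)
                = 1 - 0.796529
                = 0.203471

So there's approximately a 20.3% chance that X exceeds 4.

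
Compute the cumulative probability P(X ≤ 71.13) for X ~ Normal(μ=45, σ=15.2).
0.957200

We have X ~ Normal(μ=45, σ=15.2).

The CDF gives us P(X ≤ k).

Using the CDF:
P(X ≤ 71.13) = 0.957200

This means there's approximately a 95.7% chance that X is at most 71.13.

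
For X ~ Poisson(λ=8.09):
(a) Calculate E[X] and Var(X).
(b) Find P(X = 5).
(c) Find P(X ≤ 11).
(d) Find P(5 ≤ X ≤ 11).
(a) E[X] = 8.0900, Var(X) = 8.0900
(b) P(X = 5) = 0.088536
(c) P(X ≤ 11) = 0.881470
(d) P(5 ≤ X ≤ 11) = 0.786875

We have X ~ Poisson(λ=8.09).

(a) Moments:
E[X] = 8.0900
Var(X) = 8.0900
σ = √Var(X) = 2.8443

(b) Point probability using PMF:
P(X = 5) = 0.088536

(c) Cumulative probability using CDF:
P(X ≤ 11) = F(11) = 0.881470

(d) Range probability:
P(5 ≤ X ≤ 11) = P(X ≤ 11) - P(X ≤ 4)
                   = F(11) - F(4)
                   = 0.881470 - 0.094594
                   = 0.786875

This means approximately 78.7% of outcomes fall in the interval [5, 11].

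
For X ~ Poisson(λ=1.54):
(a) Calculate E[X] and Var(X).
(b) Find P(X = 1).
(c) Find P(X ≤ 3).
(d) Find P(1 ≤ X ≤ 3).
(a) E[X] = 1.5400, Var(X) = 1.5400
(b) P(X = 1) = 0.330147
(c) P(X ≤ 3) = 0.929237
(d) P(1 ≤ X ≤ 3) = 0.714856

We have X ~ Poisson(λ=1.54).

(a) Moments:
E[X] = 1.5400
Var(X) = 1.5400
σ = √Var(X) = 1.2410

(b) Point probability using PMF:
P(X = 1) = 0.330147

(c) Cumulative probability using CDF:
P(X ≤ 3) = F(3) = 0.929237

(d) Range probability:
P(1 ≤ X ≤ 3) = P(X ≤ 3) - P(X ≤ 0)
                   = F(3) - F(0)
                   = 0.929237 - 0.214381
                   = 0.714856

This means approximately 71.5% of outcomes fall in the interval [1, 3].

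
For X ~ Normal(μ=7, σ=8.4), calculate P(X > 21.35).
0.043787

We have X ~ Normal(μ=7, σ=8.4).

P(X > 21.35) = 1 - P(X ≤ 21.35)
                = 1 - F(21.35)
                = 1 - 0.956213
                = 0.043787

So there's approximately a 4.4% chance that X exceeds 21.35.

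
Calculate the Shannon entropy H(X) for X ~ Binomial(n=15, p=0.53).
2.0775 nats

We have X ~ Binomial(n=15, p=0.53).

The Shannon entropy measures the uncertainty or information content of the distribution.

For a Binomial distribution with n=15, p=0.53:
H(X) = 2.0775 nats

(In bits, this would be 2.9972 bits.)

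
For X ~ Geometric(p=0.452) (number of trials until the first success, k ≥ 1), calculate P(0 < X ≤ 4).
0.909818

We have X ~ Geometric(p=0.452) (number of trials until the first success, k ≥ 1).

To find P(0 < X ≤ 4), we use:
P(0 < X ≤ 4) = P(X ≤ 4) - P(X ≤ 0)
                 = F(4) - F(0)
                 = 0.909818 - 0.000000
                 = 0.909818

So there's approximately a 91.0% chance that X falls in this range.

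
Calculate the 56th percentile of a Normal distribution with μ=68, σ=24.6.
71.7138

We have X ~ Normal(μ=68, σ=24.6).

We want to find x such that P(X ≤ x) = 0.56.

This is the 56th percentile, which means 56% of values fall below this point.

Using the inverse CDF (quantile function):
x = F⁻¹(0.56) = 71.7138

Verification: P(X ≤ 71.7138) = 0.56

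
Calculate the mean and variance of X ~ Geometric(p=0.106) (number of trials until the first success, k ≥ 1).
E[X] = 9.4340, Var(X) = 79.5657

We have X ~ Geometric(p=0.106) (number of trials until the first success, k ≥ 1).

For a Geometric distribution with p=0.106 (number of trials until the first success, k ≥ 1):

Expected value:
E[X] = 9.4340

Variance:
Var(X) = 79.5657

Standard deviation:
σ = √Var(X) = 8.9200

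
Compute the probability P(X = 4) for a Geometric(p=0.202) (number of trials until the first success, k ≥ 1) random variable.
0.102650

We have X ~ Geometric(p=0.202) (number of trials until the first success, k ≥ 1).

For a Geometric distribution, the PMF gives us the probability of each outcome.

Using the PMF formula:
P(X = 4) = 0.102650

Rounded to 4 decimal places: 0.1027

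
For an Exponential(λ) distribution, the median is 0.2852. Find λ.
λ = 2.4304

For X ~ Exponential(λ), the CDF is F(x) = 1 - e^(-λx).
The median m satisfies F(m) = 0.5:
1 - e^(-λm) = 0.5
e^(-λm) = 0.5
λm = ln(2)
m = ln(2) / λ

Given m = 0.2852:
λ = ln(2) / 0.2852 = 0.693147 / 0.2852 = 2.4304

Verification: ln(2) / 2.4304 = 0.2852 ✓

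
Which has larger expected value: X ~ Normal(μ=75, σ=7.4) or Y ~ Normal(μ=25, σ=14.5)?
X has larger mean (75.0000 > 25.0000)

Compute the expected value for each distribution:

X ~ Normal(μ=75, σ=7.4):
E[X] = 75.0000

Y ~ Normal(μ=25, σ=14.5):
E[Y] = 25.0000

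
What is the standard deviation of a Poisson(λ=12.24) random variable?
3.4986

We have X ~ Poisson(λ=12.24).

For a Poisson distribution with λ=12.24:
σ = √Var(X) = 3.4986

The standard deviation is the square root of the variance.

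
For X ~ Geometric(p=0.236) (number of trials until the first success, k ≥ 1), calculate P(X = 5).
0.080405

We have X ~ Geometric(p=0.236) (number of trials until the first success, k ≥ 1).

For a Geometric distribution, the PMF gives us the probability of each outcome.

Using the PMF formula:
P(X = 5) = 0.080405

Rounded to 4 decimal places: 0.0804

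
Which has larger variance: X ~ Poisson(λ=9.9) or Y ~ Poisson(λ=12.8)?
Y has larger variance (12.8000 > 9.9000)

Compute the variance for each distribution:

X ~ Poisson(λ=9.9):
Var(X) = 9.9000

Y ~ Poisson(λ=12.8):
Var(Y) = 12.8000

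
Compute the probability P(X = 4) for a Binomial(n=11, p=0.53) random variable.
0.131918

We have X ~ Binomial(n=11, p=0.53).

For a Binomial distribution, the PMF gives us the probability of each outcome.

Using the PMF formula:
P(X = 4) = 0.131918

Rounded to 4 decimal places: 0.1319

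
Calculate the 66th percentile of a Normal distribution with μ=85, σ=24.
94.8991

We have X ~ Normal(μ=85, σ=24).

We want to find x such that P(X ≤ x) = 0.66.

This is the 66th percentile, which means 66% of values fall below this point.

Using the inverse CDF (quantile function):
x = F⁻¹(0.66) = 94.8991

Verification: P(X ≤ 94.8991) = 0.66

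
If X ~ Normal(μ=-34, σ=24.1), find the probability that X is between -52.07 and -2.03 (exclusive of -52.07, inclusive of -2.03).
0.680982

We have X ~ Normal(μ=-34, σ=24.1).

To find P(-52.07 < X ≤ -2.03), we use:
P(-52.07 < X ≤ -2.03) = P(X ≤ -2.03) - P(X ≤ -52.07)
                 = F(-2.03) - F(-52.07)
                 = 0.907672 - 0.226690
                 = 0.680982

So there's approximately a 68.1% chance that X falls in this range.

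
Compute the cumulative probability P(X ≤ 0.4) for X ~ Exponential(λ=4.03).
0.800512

We have X ~ Exponential(λ=4.03).

The CDF gives us P(X ≤ k).

Using the CDF:
P(X ≤ 0.4) = 0.800512

This means there's approximately a 80.1% chance that X is at most 0.4.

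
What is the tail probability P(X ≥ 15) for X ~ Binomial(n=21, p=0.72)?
0.630488

We have X ~ Binomial(n=21, p=0.72).

For discrete distributions, P(X ≥ 15) = 1 - P(X ≤ 14).

P(X ≤ 14) = 0.369512
P(X ≥ 15) = 1 - 0.369512 = 0.630488

So there's approximately a 63.0% chance that X is at least 15.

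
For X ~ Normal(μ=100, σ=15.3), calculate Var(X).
234.0900

We have X ~ Normal(μ=100, σ=15.3).

For a Normal distribution with μ=100, σ=15.3:
Var(X) = 234.0900

The variance measures the spread of the distribution around the mean.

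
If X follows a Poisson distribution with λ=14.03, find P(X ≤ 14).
0.567257

We have X ~ Poisson(λ=14.03).

The CDF gives us P(X ≤ k).

Using the CDF:
P(X ≤ 14) = 0.567257

This means there's approximately a 56.7% chance that X is at most 14.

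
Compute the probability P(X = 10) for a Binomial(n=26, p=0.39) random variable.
0.158913

We have X ~ Binomial(n=26, p=0.39).

For a Binomial distribution, the PMF gives us the probability of each outcome.

Using the PMF formula:
P(X = 10) = 0.158913

Rounded to 4 decimal places: 0.1589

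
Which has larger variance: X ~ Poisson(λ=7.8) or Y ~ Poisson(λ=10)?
Y has larger variance (10.0000 > 7.8000)

Compute the variance for each distribution:

X ~ Poisson(λ=7.8):
Var(X) = 7.8000

Y ~ Poisson(λ=10):
Var(Y) = 10.0000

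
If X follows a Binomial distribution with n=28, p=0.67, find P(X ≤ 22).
0.938586

We have X ~ Binomial(n=28, p=0.67).

The CDF gives us P(X ≤ k).

Using the CDF:
P(X ≤ 22) = 0.938586

This means there's approximately a 93.9% chance that X is at most 22.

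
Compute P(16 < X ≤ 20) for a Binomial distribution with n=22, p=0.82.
0.734562

We have X ~ Binomial(n=22, p=0.82).

To find P(16 < X ≤ 20), we use:
P(16 < X ≤ 20) = P(X ≤ 20) - P(X ≤ 16)
                 = F(20) - F(16)
                 = 0.925951 - 0.191389
                 = 0.734562

So there's approximately a 73.5% chance that X falls in this range.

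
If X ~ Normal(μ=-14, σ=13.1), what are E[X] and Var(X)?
E[X] = -14.0000, Var(X) = 171.6100

We have X ~ Normal(μ=-14, σ=13.1).

For a Normal distribution with μ=-14, σ=13.1:

Expected value:
E[X] = -14.0000

Variance:
Var(X) = 171.6100

Standard deviation:
σ = √Var(X) = 13.1000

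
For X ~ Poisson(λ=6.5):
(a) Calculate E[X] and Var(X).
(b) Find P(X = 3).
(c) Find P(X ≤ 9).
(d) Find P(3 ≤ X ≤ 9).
(a) E[X] = 6.5000, Var(X) = 6.5000
(b) P(X = 3) = 0.068814
(c) P(X ≤ 9) = 0.877384
(d) P(3 ≤ X ≤ 9) = 0.834348

We have X ~ Poisson(λ=6.5).

(a) Moments:
E[X] = 6.5000
Var(X) = 6.5000
σ = √Var(X) = 2.5495

(b) Point probability using PMF:
P(X = 3) = 0.068814

(c) Cumulative probability using CDF:
P(X ≤ 9) = F(9) = 0.877384

(d) Range probability:
P(3 ≤ X ≤ 9) = P(X ≤ 9) - P(X ≤ 2)
                   = F(9) - F(2)
                   = 0.877384 - 0.043036
                   = 0.834348

This means approximately 83.4% of outcomes fall in the interval [3, 9].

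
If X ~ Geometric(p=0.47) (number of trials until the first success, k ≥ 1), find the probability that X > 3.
0.148877

We have X ~ Geometric(p=0.47) (number of trials until the first success, k ≥ 1).

P(X > 3) = 1 - P(X ≤ 3)
                = 1 - F(3)
                = 1 - 0.851123
                = 0.148877

So there's approximately a 14.9% chance that X exceeds 3.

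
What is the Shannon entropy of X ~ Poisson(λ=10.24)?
2.5735 nats

We have X ~ Poisson(λ=10.24).

The Shannon entropy measures the uncertainty or information content of the distribution.

For a Poisson distribution with λ=10.24:
H(X) = 2.5735 nats

(In bits, this would be 3.7128 bits.)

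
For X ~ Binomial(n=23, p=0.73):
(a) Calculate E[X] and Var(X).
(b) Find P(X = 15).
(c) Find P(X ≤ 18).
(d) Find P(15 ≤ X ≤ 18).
(a) E[X] = 16.7900, Var(X) = 4.5333
(b) P(X = 15) = 0.123375
(c) P(X ≤ 18) = 0.784856
(d) P(15 ≤ X ≤ 18) = 0.643181

We have X ~ Binomial(n=23, p=0.73).

(a) Moments:
E[X] = 16.7900
Var(X) = 4.5333
σ = √Var(X) = 2.1292

(b) Point probability using PMF:
P(X = 15) = 0.123375

(c) Cumulative probability using CDF:
P(X ≤ 18) = F(18) = 0.784856

(d) Range probability:
P(15 ≤ X ≤ 18) = P(X ≤ 18) - P(X ≤ 14)
                   = F(18) - F(14)
                   = 0.784856 - 0.141676
                   = 0.643181

This means approximately 64.3% of outcomes fall in the interval [15, 18].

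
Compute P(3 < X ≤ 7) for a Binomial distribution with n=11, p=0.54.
0.757043

We have X ~ Binomial(n=11, p=0.54).

To find P(3 < X ≤ 7), we use:
P(3 < X ≤ 7) = P(X ≤ 7) - P(X ≤ 3)
                 = F(7) - F(3)
                 = 0.826635 - 0.069592
                 = 0.757043

So there's approximately a 75.7% chance that X falls in this range.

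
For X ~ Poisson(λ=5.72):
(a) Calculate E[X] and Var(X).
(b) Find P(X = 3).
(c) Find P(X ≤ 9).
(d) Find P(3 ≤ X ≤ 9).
(a) E[X] = 5.7200, Var(X) = 5.7200
(b) P(X = 3) = 0.102299
(c) P(X ≤ 9) = 0.934004
(d) P(3 ≤ X ≤ 9) = 0.858311

We have X ~ Poisson(λ=5.72).

(a) Moments:
E[X] = 5.7200
Var(X) = 5.7200
σ = √Var(X) = 2.3917

(b) Point probability using PMF:
P(X = 3) = 0.102299

(c) Cumulative probability using CDF:
P(X ≤ 9) = F(9) = 0.934004

(d) Range probability:
P(3 ≤ X ≤ 9) = P(X ≤ 9) - P(X ≤ 2)
                   = F(9) - F(2)
                   = 0.934004 - 0.075693
                   = 0.858311

This means approximately 85.8% of outcomes fall in the interval [3, 9].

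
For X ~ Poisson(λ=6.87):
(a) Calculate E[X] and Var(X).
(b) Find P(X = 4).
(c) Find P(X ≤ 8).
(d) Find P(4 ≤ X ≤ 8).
(a) E[X] = 6.8700, Var(X) = 6.8700
(b) P(X = 4) = 0.096386
(c) P(X ≤ 8) = 0.745876
(d) P(4 ≤ X ≤ 8) = 0.657077

We have X ~ Poisson(λ=6.87).

(a) Moments:
E[X] = 6.8700
Var(X) = 6.8700
σ = √Var(X) = 2.6211

(b) Point probability using PMF:
P(X = 4) = 0.096386

(c) Cumulative probability using CDF:
P(X ≤ 8) = F(8) = 0.745876

(d) Range probability:
P(4 ≤ X ≤ 8) = P(X ≤ 8) - P(X ≤ 3)
                   = F(8) - F(3)
                   = 0.745876 - 0.088799
                   = 0.657077

This means approximately 65.7% of outcomes fall in the interval [4, 8].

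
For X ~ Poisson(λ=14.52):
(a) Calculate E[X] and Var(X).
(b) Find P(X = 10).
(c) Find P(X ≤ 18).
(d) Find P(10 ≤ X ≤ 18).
(a) E[X] = 14.5200, Var(X) = 14.5200
(b) P(X = 10) = 0.056748
(c) P(X ≤ 18) = 0.851692
(d) P(10 ≤ X ≤ 18) = 0.764717

We have X ~ Poisson(λ=14.52).

(a) Moments:
E[X] = 14.5200
Var(X) = 14.5200
σ = √Var(X) = 3.8105

(b) Point probability using PMF:
P(X = 10) = 0.056748

(c) Cumulative probability using CDF:
P(X ≤ 18) = F(18) = 0.851692

(d) Range probability:
P(10 ≤ X ≤ 18) = P(X ≤ 18) - P(X ≤ 9)
                   = F(18) - F(9)
                   = 0.851692 - 0.086975
                   = 0.764717

This means approximately 76.5% of outcomes fall in the interval [10, 18].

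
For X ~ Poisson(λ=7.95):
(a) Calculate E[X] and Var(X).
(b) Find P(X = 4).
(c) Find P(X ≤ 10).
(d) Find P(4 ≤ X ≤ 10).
(a) E[X] = 7.9500, Var(X) = 7.9500
(b) P(X = 4) = 0.058697
(c) P(X ≤ 10) = 0.820818
(d) P(4 ≤ X ≤ 10) = 0.776984

We have X ~ Poisson(λ=7.95).

(a) Moments:
E[X] = 7.9500
Var(X) = 7.9500
σ = √Var(X) = 2.8196

(b) Point probability using PMF:
P(X = 4) = 0.058697

(c) Cumulative probability using CDF:
P(X ≤ 10) = F(10) = 0.820818

(d) Range probability:
P(4 ≤ X ≤ 10) = P(X ≤ 10) - P(X ≤ 3)
                   = F(10) - F(3)
                   = 0.820818 - 0.043834
                   = 0.776984

This means approximately 77.7% of outcomes fall in the interval [4, 10].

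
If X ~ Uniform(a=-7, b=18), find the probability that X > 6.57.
0.457200

We have X ~ Uniform(a=-7, b=18).

P(X > 6.57) = 1 - P(X ≤ 6.57)
                = 1 - F(6.57)
                = 1 - 0.542800
                = 0.457200

So there's approximately a 45.7% chance that X exceeds 6.57.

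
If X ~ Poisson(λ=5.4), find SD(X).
2.3238

We have X ~ Poisson(λ=5.4).

For a Poisson distribution with λ=5.4:
σ = √Var(X) = 2.3238

The standard deviation is the square root of the variance.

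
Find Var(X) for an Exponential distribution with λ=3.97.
0.0634

We have X ~ Exponential(λ=3.97).

For an Exponential distribution with λ=3.97:
Var(X) = 0.0634

The variance measures the spread of the distribution around the mean.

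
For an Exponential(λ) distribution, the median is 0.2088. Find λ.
λ = 3.3197

For X ~ Exponential(λ), the CDF is F(x) = 1 - e^(-λx).
The median m satisfies F(m) = 0.5:
1 - e^(-λm) = 0.5
e^(-λm) = 0.5
λm = ln(2)
m = ln(2) / λ

Given m = 0.2088:
λ = ln(2) / 0.2088 = 0.693147 / 0.2088 = 3.3197

Verification: ln(2) / 3.3197 = 0.2088 ✓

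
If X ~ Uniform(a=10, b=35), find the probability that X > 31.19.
0.152400

We have X ~ Uniform(a=10, b=35).

P(X > 31.19) = 1 - P(X ≤ 31.19)
                = 1 - F(31.19)
                = 1 - 0.847600
                = 0.152400

So there's approximately a 15.2% chance that X exceeds 31.19.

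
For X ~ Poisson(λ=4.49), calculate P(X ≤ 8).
0.960204

We have X ~ Poisson(λ=4.49).

The CDF gives us P(X ≤ k).

Using the CDF:
P(X ≤ 8) = 0.960204

This means there's approximately a 96.0% chance that X is at most 8.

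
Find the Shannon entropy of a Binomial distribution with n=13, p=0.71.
1.9032 nats

We have X ~ Binomial(n=13, p=0.71).

The Shannon entropy measures the uncertainty or information content of the distribution.

For a Binomial distribution with n=13, p=0.71:
H(X) = 1.9032 nats

(In bits, this would be 2.7457 bits.)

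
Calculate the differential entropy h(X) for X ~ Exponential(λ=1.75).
0.4404 nats

We have X ~ Exponential(λ=1.75).

The differential entropy measures the uncertainty or information content of the distribution.

For an Exponential distribution with λ=1.75:
h(X) = 0.4404 nats

(In bits, this would be 0.6353 bits.)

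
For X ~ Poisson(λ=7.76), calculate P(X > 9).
0.254079

We have X ~ Poisson(λ=7.76).

P(X > 9) = 1 - P(X ≤ 9)
                = 1 - F(9)
                = 1 - 0.745921
                = 0.254079

So there's approximately a 25.4% chance that X exceeds 9.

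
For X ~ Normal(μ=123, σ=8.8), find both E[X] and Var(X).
E[X] = 123.0000, Var(X) = 77.4400

We have X ~ Normal(μ=123, σ=8.8).

For a Normal distribution with μ=123, σ=8.8:

Expected value:
E[X] = 123.0000

Variance:
Var(X) = 77.4400

Standard deviation:
σ = √Var(X) = 8.8000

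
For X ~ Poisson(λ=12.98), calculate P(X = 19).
0.026914

We have X ~ Poisson(λ=12.98).

For a Poisson distribution, the PMF gives us the probability of each outcome.

Using the PMF formula:
P(X = 19) = 0.026914

Rounded to 4 decimal places: 0.0269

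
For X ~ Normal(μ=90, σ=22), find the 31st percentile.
79.0913

We have X ~ Normal(μ=90, σ=22).

We want to find x such that P(X ≤ x) = 0.31.

This is the 31st percentile, which means 31% of values fall below this point.

Using the inverse CDF (quantile function):
x = F⁻¹(0.31) = 79.0913

Verification: P(X ≤ 79.0913) = 0.31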